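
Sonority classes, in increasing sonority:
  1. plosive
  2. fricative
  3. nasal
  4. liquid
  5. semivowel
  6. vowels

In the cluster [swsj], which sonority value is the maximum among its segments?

/s/: fricative = 2.
/w/: semivowel = 5.
/s/: fricative = 2.
/j/: semivowel = 5.
The maximum is 5.

5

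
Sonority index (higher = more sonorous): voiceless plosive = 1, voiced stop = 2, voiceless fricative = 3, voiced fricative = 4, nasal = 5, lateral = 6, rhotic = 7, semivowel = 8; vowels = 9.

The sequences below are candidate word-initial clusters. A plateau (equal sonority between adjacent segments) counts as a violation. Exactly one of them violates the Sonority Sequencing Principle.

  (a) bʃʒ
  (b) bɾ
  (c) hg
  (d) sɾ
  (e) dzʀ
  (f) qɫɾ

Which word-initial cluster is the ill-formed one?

c

(a) 2-3-4 → obeys
(b) 2-7 → obeys
(c) 3-2 → violates
(d) 3-7 → obeys
(e) 2-4-7 → obeys
(f) 1-6-7 → obeys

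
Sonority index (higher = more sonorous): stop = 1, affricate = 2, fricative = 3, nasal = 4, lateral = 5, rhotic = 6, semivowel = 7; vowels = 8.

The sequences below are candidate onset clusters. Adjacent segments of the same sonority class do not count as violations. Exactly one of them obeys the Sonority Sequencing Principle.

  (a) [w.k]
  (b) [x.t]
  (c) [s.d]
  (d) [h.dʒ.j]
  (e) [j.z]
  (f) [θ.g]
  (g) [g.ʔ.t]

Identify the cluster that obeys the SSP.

(a) sonority 7-1: ill-formed.
(b) sonority 3-1: ill-formed.
(c) sonority 3-1: ill-formed.
(d) sonority 3-2-7: ill-formed.
(e) sonority 7-3: ill-formed.
(f) sonority 3-1: ill-formed.
(g) sonority 1-1-1: well-formed.

g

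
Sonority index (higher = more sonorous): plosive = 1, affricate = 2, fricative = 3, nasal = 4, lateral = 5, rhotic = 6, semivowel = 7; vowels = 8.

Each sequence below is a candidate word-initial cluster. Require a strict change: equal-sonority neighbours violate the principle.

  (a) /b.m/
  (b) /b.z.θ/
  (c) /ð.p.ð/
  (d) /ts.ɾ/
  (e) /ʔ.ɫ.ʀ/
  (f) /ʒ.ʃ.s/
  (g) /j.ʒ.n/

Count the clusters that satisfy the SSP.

(a) /b.m/: profile 1-4 — obeys.
(b) /b.z.θ/: profile 1-3-3 — violates.
(c) /ð.p.ð/: profile 3-1-3 — violates.
(d) /ts.ɾ/: profile 2-6 — obeys.
(e) /ʔ.ɫ.ʀ/: profile 1-5-6 — obeys.
(f) /ʒ.ʃ.s/: profile 3-3-3 — violates.
(g) /j.ʒ.n/: profile 7-3-4 — violates.

3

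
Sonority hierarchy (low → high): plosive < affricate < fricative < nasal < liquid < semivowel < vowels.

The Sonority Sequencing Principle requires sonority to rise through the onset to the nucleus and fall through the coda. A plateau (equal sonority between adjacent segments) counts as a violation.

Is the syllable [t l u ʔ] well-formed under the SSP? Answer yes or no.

Onset: /t/ is a plosive (sonority 1), /l/ is a liquid (sonority 5); then the nucleus /u/ (sonority 7).
Onset profile 1-5-7 — rises to the nucleus.
Coda: /ʔ/ is a plosive (sonority 1).
Coda profile 7-1 — falls from the nucleus.

yes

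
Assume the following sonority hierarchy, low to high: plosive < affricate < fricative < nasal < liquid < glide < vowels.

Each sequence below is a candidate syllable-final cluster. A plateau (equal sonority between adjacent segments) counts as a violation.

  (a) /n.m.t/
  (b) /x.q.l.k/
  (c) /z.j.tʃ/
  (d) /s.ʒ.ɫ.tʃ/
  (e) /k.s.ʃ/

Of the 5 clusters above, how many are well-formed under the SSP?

(a) sonority 4-4-1: ill-formed.
(b) sonority 3-1-5-1: ill-formed.
(c) sonority 3-6-2: ill-formed.
(d) sonority 3-3-5-2: ill-formed.
(e) sonority 1-3-3: ill-formed.

0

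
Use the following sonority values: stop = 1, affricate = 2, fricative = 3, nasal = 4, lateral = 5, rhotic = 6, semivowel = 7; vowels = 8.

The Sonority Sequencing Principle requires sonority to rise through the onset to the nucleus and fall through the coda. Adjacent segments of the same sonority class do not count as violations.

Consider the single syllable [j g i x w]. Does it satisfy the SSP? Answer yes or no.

Onset: /j/ is a semivowel (sonority 7), /g/ is a stop (sonority 1); then the nucleus /i/ (sonority 8).
Onset profile 7-1-8 — does not rise throughout.
Coda: /x/ is a fricative (sonority 3), /w/ is a semivowel (sonority 7).
Coda profile 8-3-7 — does not fall throughout.

no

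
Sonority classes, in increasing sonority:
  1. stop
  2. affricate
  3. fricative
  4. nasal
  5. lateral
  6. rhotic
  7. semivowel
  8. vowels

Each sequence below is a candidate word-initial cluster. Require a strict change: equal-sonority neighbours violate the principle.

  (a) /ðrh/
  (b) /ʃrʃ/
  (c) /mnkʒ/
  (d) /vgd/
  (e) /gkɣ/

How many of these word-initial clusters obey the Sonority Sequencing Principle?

(a) sonority 3-6-3: ill-formed.
(b) sonority 3-6-3: ill-formed.
(c) sonority 4-4-1-3: ill-formed.
(d) sonority 3-1-1: ill-formed.
(e) sonority 1-1-3: ill-formed.

0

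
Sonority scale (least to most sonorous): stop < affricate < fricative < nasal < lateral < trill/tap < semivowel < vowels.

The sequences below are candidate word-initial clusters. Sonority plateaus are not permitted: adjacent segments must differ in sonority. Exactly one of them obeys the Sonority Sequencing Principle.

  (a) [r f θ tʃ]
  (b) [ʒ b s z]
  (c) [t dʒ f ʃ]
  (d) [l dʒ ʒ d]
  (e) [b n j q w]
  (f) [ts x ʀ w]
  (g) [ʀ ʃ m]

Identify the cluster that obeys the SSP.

f

(a) 6-3-3-2 → violates
(b) 3-1-3-3 → violates
(c) 1-2-3-3 → violates
(d) 5-2-3-1 → violates
(e) 1-4-7-1-7 → violates
(f) 2-3-6-7 → obeys
(g) 6-3-4 → violates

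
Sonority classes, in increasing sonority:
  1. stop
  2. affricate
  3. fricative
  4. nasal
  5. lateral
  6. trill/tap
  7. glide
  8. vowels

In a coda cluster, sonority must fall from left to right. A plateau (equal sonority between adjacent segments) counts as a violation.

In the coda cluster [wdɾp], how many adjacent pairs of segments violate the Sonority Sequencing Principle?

1

/w/ — glide, sonority 7.
/d/ — stop, sonority 1.
/ɾ/ — trill/tap, sonority 6.
/p/ — stop, sonority 1.
/w/→/d/: 7→1 (falls) — ok.
/d/→/ɾ/: 1→6 (does not fall) — violation.
/ɾ/→/p/: 6→1 (falls) — ok.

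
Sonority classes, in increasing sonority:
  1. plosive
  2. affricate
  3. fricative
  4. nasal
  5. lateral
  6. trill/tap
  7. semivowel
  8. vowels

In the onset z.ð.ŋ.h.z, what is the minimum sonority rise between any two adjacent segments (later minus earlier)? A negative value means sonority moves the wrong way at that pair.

/z/: fricative = 3.
/ð/: fricative = 3.
/ŋ/: nasal = 4.
/h/: fricative = 3.
/z/: fricative = 3.
/z/→/ð/: change +0.
/ð/→/ŋ/: change +1.
/ŋ/→/h/: change -1.
/h/→/z/: change +0.
Minimum = -1.

-1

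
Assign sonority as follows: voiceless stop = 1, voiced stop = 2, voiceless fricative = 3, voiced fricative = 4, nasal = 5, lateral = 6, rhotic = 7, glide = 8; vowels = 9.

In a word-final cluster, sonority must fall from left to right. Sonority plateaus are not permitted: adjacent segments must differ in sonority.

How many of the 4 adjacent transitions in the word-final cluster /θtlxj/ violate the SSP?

/θ/: voiceless fricative = 3.
/t/: voiceless stop = 1.
/l/: lateral = 6.
/x/: voiceless fricative = 3.
/j/: glide = 8.
/θ/→/t/: 3→1 (falls) — ok.
/t/→/l/: 1→6 (does not fall) — violation.
/l/→/x/: 6→3 (falls) — ok.
/x/→/j/: 3→8 (does not fall) — violation.

2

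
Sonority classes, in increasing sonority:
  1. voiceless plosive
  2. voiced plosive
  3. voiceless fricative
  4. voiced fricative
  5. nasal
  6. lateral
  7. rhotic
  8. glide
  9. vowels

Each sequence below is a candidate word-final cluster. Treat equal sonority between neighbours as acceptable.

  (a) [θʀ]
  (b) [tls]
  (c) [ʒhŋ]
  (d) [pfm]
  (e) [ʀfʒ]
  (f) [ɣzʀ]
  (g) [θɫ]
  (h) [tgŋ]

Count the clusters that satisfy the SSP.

(a) 3-7 → violates
(b) 1-6-3 → violates
(c) 4-3-5 → violates
(d) 1-3-5 → violates
(e) 7-3-4 → violates
(f) 4-4-7 → violates
(g) 3-6 → violates
(h) 1-2-5 → violates

0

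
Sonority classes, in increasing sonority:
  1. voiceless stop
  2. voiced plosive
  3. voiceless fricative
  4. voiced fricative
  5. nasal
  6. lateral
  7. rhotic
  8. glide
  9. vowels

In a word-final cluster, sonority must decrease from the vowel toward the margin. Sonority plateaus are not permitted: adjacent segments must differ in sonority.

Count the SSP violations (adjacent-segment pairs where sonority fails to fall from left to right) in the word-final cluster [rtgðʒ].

3

/r/ is a rhotic (sonority 7).
/t/ is a voiceless stop (sonority 1).
/g/ is a voiced plosive (sonority 2).
/ð/ is a voiced fricative (sonority 4).
/ʒ/ is a voiced fricative (sonority 4).
/r/→/t/: 7→1 (falls) — ok.
/t/→/g/: 1→2 (does not fall) — violation.
/g/→/ð/: 2→4 (does not fall) — violation.
/ð/→/ʒ/: 4→4 (plateau) — violation.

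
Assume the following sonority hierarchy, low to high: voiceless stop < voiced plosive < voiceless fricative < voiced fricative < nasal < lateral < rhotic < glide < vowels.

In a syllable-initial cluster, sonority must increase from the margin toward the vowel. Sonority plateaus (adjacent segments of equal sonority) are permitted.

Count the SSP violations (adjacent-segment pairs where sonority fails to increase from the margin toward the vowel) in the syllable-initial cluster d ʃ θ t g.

1

/d/ — voiced plosive, sonority 2.
/ʃ/ — voiceless fricative, sonority 3.
/θ/ — voiceless fricative, sonority 3.
/t/ — voiceless stop, sonority 1.
/g/ — voiced plosive, sonority 2.
/d/→/ʃ/: 2→3 (rises) — ok.
/ʃ/→/θ/: 3→3 (plateau, allowed) — ok.
/θ/→/t/: 3→1 (does not rise) — violation.
/t/→/g/: 1→2 (rises) — ok.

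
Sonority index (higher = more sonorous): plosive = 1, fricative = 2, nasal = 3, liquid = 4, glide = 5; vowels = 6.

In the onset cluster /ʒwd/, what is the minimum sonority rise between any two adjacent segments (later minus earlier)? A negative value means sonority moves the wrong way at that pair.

/ʒ/ — fricative, sonority 2.
/w/ — glide, sonority 5.
/d/ — plosive, sonority 1.
/ʒ/→/w/: change +3.
/w/→/d/: change -4.
Minimum = -4.

-4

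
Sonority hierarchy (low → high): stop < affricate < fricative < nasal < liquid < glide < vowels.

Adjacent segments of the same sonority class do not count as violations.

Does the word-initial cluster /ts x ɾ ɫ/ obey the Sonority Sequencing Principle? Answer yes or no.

yes

/ts/: affricate = 2.
/x/: fricative = 3.
/ɾ/: liquid = 5.
/ɫ/: liquid = 5.
The profile 2-3-5-5 is non-decreasing (plateaus allowed), so the word-initial cluster satisfies the SSP.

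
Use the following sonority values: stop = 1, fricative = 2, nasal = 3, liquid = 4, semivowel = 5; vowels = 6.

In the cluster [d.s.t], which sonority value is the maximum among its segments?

/d/: stop = 1.
/s/: fricative = 2.
/t/: stop = 1.
The maximum is 2.

2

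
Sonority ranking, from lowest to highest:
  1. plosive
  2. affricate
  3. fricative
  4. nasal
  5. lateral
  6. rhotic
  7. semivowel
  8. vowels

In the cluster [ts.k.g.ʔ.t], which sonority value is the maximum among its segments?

2

/ts/ — affricate, sonority 2.
/k/ — plosive, sonority 1.
/g/ — plosive, sonority 1.
/ʔ/ — plosive, sonority 1.
/t/ — plosive, sonority 1.
The maximum is 2.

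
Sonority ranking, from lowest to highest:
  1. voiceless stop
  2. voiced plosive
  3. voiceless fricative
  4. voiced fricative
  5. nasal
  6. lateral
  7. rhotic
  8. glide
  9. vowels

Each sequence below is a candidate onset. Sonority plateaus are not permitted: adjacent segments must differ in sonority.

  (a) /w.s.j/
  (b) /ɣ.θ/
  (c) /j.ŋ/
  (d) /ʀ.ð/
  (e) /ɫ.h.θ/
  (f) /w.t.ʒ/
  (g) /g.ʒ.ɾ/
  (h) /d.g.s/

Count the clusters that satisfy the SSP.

(a) sonority 8-3-8: ill-formed.
(b) sonority 4-3: ill-formed.
(c) sonority 8-5: ill-formed.
(d) sonority 7-4: ill-formed.
(e) sonority 6-3-3: ill-formed.
(f) sonority 8-1-4: ill-formed.
(g) sonority 2-4-7: well-formed.
(h) sonority 2-2-3: ill-formed.

1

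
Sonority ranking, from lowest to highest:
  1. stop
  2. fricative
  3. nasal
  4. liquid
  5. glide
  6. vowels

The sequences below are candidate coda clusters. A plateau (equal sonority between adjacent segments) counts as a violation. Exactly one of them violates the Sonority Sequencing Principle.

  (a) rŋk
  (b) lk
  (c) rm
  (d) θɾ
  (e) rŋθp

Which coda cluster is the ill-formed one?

(a) 4-3-1 → obeys
(b) 4-1 → obeys
(c) 4-3 → obeys
(d) 2-4 → violates
(e) 4-3-2-1 → obeys

d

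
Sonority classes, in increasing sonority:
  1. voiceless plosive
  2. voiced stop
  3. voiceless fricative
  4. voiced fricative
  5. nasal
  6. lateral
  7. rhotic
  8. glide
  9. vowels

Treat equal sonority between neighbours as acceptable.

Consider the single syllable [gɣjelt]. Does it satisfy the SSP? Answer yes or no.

Onset: /g/ is a voiced stop (sonority 2), /ɣ/ is a voiced fricative (sonority 4), /j/ is a glide (sonority 8); then the nucleus /e/ (sonority 9).
Onset profile 2-4-8-9 — rises to the nucleus.
Coda: /l/ is a lateral (sonority 6), /t/ is a voiceless plosive (sonority 1).
Coda profile 9-6-1 — falls from the nucleus.

yes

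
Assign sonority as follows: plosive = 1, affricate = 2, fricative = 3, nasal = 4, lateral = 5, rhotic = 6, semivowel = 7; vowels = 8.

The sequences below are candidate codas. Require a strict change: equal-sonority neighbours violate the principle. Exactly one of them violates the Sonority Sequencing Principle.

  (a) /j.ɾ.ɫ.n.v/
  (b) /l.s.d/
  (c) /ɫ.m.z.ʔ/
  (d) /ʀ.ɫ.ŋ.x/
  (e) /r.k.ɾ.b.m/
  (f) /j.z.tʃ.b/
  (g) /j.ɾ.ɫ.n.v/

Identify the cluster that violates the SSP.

(a) sonority 7-6-5-4-3: well-formed.
(b) sonority 5-3-1: well-formed.
(c) sonority 5-4-3-1: well-formed.
(d) sonority 6-5-4-3: well-formed.
(e) sonority 6-1-6-1-4: ill-formed.
(f) sonority 7-3-2-1: well-formed.
(g) sonority 7-6-5-4-3: well-formed.

e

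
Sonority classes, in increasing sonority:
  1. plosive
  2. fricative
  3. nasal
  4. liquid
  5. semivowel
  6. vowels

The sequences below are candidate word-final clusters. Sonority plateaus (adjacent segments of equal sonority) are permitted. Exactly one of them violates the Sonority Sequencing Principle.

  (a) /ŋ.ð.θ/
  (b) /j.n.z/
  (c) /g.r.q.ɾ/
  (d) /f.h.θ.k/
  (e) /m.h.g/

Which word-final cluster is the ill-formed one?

c

(a) /ŋ.ð.θ/: profile 3-2-2 — obeys.
(b) /j.n.z/: profile 5-3-2 — obeys.
(c) /g.r.q.ɾ/: profile 1-4-1-4 — violates.
(d) /f.h.θ.k/: profile 2-2-2-1 — obeys.
(e) /m.h.g/: profile 3-2-1 — obeys.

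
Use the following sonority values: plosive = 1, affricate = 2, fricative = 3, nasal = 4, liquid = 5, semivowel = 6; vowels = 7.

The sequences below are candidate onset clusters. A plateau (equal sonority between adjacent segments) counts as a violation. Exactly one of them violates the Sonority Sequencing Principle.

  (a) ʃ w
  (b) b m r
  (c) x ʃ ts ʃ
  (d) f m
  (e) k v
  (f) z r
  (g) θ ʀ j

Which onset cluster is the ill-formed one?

c

(a) 3-6 → obeys
(b) 1-4-5 → obeys
(c) 3-3-2-3 → violates
(d) 3-4 → obeys
(e) 1-3 → obeys
(f) 3-5 → obeys
(g) 3-5-6 → obeys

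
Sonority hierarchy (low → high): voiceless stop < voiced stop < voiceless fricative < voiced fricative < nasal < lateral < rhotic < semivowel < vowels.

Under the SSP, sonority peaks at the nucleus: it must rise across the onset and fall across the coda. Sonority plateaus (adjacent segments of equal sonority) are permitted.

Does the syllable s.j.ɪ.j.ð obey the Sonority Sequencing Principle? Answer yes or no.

yes

Onset: /s/ is a voiceless fricative (sonority 3), /j/ is a semivowel (sonority 8); then the nucleus /ɪ/ (sonority 9).
Onset profile 3-8-9 — rises to the nucleus.
Coda: /j/ is a semivowel (sonority 8), /ð/ is a voiced fricative (sonority 4).
Coda profile 9-8-4 — falls from the nucleus.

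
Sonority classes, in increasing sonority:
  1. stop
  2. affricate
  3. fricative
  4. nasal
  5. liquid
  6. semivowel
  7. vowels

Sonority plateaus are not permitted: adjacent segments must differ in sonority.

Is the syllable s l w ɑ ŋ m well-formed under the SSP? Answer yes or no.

no

Onset: /s/ is a fricative (sonority 3), /l/ is a liquid (sonority 5), /w/ is a semivowel (sonority 6); then the nucleus /ɑ/ (sonority 7).
Onset profile 3-5-6-7 — rises to the nucleus.
Coda: /ŋ/ is a nasal (sonority 4), /m/ is a nasal (sonority 4).
Coda profile 7-4-4 — does not strictly fall throughout.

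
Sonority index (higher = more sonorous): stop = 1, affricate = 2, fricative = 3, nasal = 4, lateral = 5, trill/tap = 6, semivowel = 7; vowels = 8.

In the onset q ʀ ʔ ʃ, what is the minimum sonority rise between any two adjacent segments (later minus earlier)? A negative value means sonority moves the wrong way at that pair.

/q/ — stop, sonority 1.
/ʀ/ — trill/tap, sonority 6.
/ʔ/ — stop, sonority 1.
/ʃ/ — fricative, sonority 3.
/q/→/ʀ/: change +5.
/ʀ/→/ʔ/: change -5.
/ʔ/→/ʃ/: change +2.
Minimum = -5.

-5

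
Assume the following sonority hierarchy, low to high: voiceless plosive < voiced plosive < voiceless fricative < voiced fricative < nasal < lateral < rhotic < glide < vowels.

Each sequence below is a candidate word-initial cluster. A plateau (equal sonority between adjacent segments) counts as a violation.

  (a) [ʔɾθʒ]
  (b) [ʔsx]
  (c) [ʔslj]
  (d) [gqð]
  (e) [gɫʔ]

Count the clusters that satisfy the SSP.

(a) 1-7-3-4 → violates
(b) 1-3-3 → violates
(c) 1-3-6-8 → obeys
(d) 2-1-4 → violates
(e) 2-6-1 → violates

1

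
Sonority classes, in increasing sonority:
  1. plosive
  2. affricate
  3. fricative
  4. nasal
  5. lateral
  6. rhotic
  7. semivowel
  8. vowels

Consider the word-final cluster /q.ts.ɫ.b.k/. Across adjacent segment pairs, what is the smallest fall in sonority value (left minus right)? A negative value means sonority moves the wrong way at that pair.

-3

/q/ is a plosive (sonority 1).
/ts/ is an affricate (sonority 2).
/ɫ/ is a lateral (sonority 5).
/b/ is a plosive (sonority 1).
/k/ is a plosive (sonority 1).
/q/→/ts/: change -1.
/ts/→/ɫ/: change -3.
/ɫ/→/b/: change +4.
/b/→/k/: change +0.
Minimum = -3.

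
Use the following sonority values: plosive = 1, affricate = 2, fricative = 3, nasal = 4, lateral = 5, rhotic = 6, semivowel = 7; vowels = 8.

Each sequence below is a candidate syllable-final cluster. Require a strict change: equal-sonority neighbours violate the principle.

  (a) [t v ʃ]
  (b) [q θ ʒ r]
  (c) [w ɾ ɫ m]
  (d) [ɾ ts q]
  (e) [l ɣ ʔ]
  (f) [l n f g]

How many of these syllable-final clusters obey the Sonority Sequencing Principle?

(a) 1-3-3 → violates
(b) 1-3-3-6 → violates
(c) 7-6-5-4 → obeys
(d) 6-2-1 → obeys
(e) 5-3-1 → obeys
(f) 5-4-3-1 → obeys

4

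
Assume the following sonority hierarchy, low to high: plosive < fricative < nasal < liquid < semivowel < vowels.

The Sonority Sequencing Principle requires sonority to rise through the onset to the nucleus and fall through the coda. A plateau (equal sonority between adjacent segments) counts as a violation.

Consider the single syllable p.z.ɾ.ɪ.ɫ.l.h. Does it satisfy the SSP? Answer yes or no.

no

Onset: /p/ is a plosive (sonority 1), /z/ is a fricative (sonority 2), /ɾ/ is a liquid (sonority 4); then the nucleus /ɪ/ (sonority 6).
Onset profile 1-2-4-6 — rises to the nucleus.
Coda: /ɫ/ is a liquid (sonority 4), /l/ is a liquid (sonority 4), /h/ is a fricative (sonority 2).
Coda profile 6-4-4-2 — does not strictly fall throughout.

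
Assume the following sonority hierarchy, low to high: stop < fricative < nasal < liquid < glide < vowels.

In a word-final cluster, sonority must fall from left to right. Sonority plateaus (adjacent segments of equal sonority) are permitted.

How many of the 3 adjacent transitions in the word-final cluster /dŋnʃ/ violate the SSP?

/d/ — stop, sonority 1.
/ŋ/ — nasal, sonority 3.
/n/ — nasal, sonority 3.
/ʃ/ — fricative, sonority 2.
/d/→/ŋ/: 1→3 (does not fall) — violation.
/ŋ/→/n/: 3→3 (plateau, allowed) — ok.
/n/→/ʃ/: 3→2 (falls) — ok.

1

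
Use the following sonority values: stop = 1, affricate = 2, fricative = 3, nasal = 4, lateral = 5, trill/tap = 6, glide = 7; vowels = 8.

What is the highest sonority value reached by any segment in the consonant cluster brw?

7

/b/ — stop, sonority 1.
/r/ — trill/tap, sonority 6.
/w/ — glide, sonority 7.
The maximum is 7.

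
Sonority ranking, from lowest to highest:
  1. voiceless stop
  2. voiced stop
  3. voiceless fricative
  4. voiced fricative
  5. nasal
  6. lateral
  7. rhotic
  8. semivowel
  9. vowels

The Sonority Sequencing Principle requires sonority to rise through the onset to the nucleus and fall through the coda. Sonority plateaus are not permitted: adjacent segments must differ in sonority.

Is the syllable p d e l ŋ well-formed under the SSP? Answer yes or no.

Onset: /p/ is a voiceless stop (sonority 1), /d/ is a voiced stop (sonority 2); then the nucleus /e/ (sonority 9).
Onset profile 1-2-9 — rises to the nucleus.
Coda: /l/ is a lateral (sonority 6), /ŋ/ is a nasal (sonority 5).
Coda profile 9-6-5 — falls from the nucleus.

yes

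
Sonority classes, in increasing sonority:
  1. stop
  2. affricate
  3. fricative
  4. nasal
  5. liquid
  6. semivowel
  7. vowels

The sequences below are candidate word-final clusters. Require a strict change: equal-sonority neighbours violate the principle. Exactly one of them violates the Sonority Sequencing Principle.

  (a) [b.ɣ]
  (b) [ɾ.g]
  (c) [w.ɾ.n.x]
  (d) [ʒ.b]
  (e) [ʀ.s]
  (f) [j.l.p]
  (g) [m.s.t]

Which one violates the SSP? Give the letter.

a

(a) sonority 1-3: ill-formed.
(b) sonority 5-1: well-formed.
(c) sonority 6-5-4-3: well-formed.
(d) sonority 3-1: well-formed.
(e) sonority 5-3: well-formed.
(f) sonority 6-5-1: well-formed.
(g) sonority 4-3-1: well-formed.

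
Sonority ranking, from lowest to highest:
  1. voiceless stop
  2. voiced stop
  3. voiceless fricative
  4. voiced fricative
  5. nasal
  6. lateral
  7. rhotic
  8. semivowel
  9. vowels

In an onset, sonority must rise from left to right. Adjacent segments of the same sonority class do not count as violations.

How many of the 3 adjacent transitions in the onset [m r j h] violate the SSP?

1

/m/: nasal = 5.
/r/: rhotic = 7.
/j/: semivowel = 8.
/h/: voiceless fricative = 3.
/m/→/r/: 5→7 (rises) — ok.
/r/→/j/: 7→8 (rises) — ok.
/j/→/h/: 8→3 (does not rise) — violation.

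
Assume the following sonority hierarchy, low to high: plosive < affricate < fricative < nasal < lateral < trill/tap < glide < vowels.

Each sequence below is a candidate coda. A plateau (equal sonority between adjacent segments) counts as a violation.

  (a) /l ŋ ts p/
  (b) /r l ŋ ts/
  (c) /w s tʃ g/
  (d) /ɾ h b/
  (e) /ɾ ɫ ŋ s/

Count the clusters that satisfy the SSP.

(a) /l ŋ ts p/: profile 5-4-2-1 — obeys.
(b) /r l ŋ ts/: profile 6-5-4-2 — obeys.
(c) /w s tʃ g/: profile 7-3-2-1 — obeys.
(d) /ɾ h b/: profile 6-3-1 — obeys.
(e) /ɾ ɫ ŋ s/: profile 6-5-4-3 — obeys.

5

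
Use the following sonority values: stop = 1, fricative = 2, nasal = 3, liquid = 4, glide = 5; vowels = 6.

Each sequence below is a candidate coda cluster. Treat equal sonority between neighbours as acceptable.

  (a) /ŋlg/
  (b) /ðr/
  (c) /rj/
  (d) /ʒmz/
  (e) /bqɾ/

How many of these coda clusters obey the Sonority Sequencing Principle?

0

(a) /ŋlg/: profile 3-4-1 — violates.
(b) /ðr/: profile 2-4 — violates.
(c) /rj/: profile 4-5 — violates.
(d) /ʒmz/: profile 2-3-2 — violates.
(e) /bqɾ/: profile 1-1-4 — violates.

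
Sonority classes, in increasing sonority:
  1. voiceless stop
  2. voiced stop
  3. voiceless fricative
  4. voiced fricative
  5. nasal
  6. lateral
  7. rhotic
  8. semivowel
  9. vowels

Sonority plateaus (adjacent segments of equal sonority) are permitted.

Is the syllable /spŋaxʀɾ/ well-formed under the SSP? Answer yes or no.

Onset: /s/ is a voiceless fricative (sonority 3), /p/ is a voiceless stop (sonority 1), /ŋ/ is a nasal (sonority 5); then the nucleus /a/ (sonority 9).
Onset profile 3-1-5-9 — does not rise throughout.
Coda: /x/ is a voiceless fricative (sonority 3), /ʀ/ is a rhotic (sonority 7), /ɾ/ is a rhotic (sonority 7).
Coda profile 9-3-7-7 — does not fall throughout.

no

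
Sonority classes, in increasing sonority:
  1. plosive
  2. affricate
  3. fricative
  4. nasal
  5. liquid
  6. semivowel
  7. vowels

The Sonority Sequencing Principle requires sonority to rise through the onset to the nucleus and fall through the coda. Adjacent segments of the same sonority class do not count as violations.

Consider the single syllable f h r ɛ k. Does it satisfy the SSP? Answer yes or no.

yes

Onset: /f/ is a fricative (sonority 3), /h/ is a fricative (sonority 3), /r/ is a liquid (sonority 5); then the nucleus /ɛ/ (sonority 7).
Onset profile 3-3-5-7 — rises to the nucleus.
Coda: /k/ is a plosive (sonority 1).
Coda profile 7-1 — falls from the nucleus.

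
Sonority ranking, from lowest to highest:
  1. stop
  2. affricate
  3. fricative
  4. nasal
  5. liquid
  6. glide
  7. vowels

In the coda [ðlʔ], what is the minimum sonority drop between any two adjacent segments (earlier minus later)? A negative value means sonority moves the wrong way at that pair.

/ð/ is a fricative (sonority 3).
/l/ is a liquid (sonority 5).
/ʔ/ is a stop (sonority 1).
/ð/→/l/: change -2.
/l/→/ʔ/: change +4.
Minimum = -2.

-2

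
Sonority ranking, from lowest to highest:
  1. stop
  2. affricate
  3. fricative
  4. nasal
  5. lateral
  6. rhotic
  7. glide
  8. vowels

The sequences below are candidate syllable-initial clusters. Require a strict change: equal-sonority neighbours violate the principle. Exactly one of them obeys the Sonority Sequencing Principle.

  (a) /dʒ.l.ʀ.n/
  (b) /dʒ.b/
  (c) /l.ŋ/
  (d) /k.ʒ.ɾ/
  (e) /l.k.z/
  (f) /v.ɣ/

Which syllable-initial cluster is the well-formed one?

d

(a) /dʒ.l.ʀ.n/: profile 2-5-6-4 — violates.
(b) /dʒ.b/: profile 2-1 — violates.
(c) /l.ŋ/: profile 5-4 — violates.
(d) /k.ʒ.ɾ/: profile 1-3-6 — obeys.
(e) /l.k.z/: profile 5-1-3 — violates.
(f) /v.ɣ/: profile 3-3 — violates.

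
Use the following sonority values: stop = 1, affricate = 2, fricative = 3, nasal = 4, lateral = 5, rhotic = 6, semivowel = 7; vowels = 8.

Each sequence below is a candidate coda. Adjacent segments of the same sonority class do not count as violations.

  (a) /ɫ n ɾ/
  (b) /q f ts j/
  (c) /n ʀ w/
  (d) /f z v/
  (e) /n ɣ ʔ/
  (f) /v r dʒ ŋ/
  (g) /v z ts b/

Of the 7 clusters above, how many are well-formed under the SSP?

(a) 5-4-6 → violates
(b) 1-3-2-7 → violates
(c) 4-6-7 → violates
(d) 3-3-3 → obeys
(e) 4-3-1 → obeys
(f) 3-6-2-4 → violates
(g) 3-3-2-1 → obeys

3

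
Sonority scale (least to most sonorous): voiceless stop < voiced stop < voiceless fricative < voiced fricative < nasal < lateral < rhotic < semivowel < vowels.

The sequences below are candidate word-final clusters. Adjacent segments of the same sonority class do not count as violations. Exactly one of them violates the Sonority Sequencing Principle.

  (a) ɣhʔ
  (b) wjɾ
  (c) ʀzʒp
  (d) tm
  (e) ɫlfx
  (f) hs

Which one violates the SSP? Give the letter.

(a) sonority 4-3-1: well-formed.
(b) sonority 8-8-7: well-formed.
(c) sonority 7-4-4-1: well-formed.
(d) sonority 1-5: ill-formed.
(e) sonority 6-6-3-3: well-formed.
(f) sonority 3-3: well-formed.

d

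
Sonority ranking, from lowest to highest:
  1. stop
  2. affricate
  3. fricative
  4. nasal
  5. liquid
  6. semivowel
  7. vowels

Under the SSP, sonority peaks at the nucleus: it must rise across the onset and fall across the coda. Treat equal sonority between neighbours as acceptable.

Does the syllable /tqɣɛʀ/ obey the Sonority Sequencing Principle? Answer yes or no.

Onset: /t/ is a stop (sonority 1), /q/ is a stop (sonority 1), /ɣ/ is a fricative (sonority 3); then the nucleus /ɛ/ (sonority 7).
Onset profile 1-1-3-7 — rises to the nucleus.
Coda: /ʀ/ is a liquid (sonority 5).
Coda profile 7-5 — falls from the nucleus.

yes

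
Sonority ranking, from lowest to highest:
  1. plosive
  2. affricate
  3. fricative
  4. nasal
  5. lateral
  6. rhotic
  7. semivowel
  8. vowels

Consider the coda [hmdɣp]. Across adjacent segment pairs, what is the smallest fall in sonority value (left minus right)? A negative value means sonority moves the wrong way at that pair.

/h/ — fricative, sonority 3.
/m/ — nasal, sonority 4.
/d/ — plosive, sonority 1.
/ɣ/ — fricative, sonority 3.
/p/ — plosive, sonority 1.
/h/→/m/: change -1.
/m/→/d/: change +3.
/d/→/ɣ/: change -2.
/ɣ/→/p/: change +2.
Minimum = -2.

-2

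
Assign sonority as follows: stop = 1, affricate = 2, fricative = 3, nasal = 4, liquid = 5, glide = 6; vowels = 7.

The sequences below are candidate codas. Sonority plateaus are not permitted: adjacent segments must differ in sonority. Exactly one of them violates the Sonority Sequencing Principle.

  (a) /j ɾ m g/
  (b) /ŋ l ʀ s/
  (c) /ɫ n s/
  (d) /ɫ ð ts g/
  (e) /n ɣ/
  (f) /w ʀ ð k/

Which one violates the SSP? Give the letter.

(a) 6-5-4-1 → obeys
(b) 4-5-5-3 → violates
(c) 5-4-3 → obeys
(d) 5-3-2-1 → obeys
(e) 4-3 → obeys
(f) 6-5-3-1 → obeys

b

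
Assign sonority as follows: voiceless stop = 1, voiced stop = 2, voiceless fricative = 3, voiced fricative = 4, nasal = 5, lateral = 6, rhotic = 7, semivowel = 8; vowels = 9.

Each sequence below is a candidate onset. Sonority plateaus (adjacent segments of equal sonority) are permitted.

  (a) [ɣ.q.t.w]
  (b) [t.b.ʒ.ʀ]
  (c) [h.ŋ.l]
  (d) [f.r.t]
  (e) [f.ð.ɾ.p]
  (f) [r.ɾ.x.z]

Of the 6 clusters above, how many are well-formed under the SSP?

2

(a) [ɣ.q.t.w]: profile 4-1-1-8 — violates.
(b) [t.b.ʒ.ʀ]: profile 1-2-4-7 — obeys.
(c) [h.ŋ.l]: profile 3-5-6 — obeys.
(d) [f.r.t]: profile 3-7-1 — violates.
(e) [f.ð.ɾ.p]: profile 3-4-7-1 — violates.
(f) [r.ɾ.x.z]: profile 7-7-3-4 — violates.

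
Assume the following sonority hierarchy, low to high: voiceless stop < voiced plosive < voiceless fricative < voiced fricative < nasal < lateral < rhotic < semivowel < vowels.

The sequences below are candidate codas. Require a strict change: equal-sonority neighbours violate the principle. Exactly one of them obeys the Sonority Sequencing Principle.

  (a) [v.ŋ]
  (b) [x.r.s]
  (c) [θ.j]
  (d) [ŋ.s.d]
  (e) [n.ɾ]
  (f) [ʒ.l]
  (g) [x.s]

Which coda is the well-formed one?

(a) sonority 4-5: ill-formed.
(b) sonority 3-7-3: ill-formed.
(c) sonority 3-8: ill-formed.
(d) sonority 5-3-2: well-formed.
(e) sonority 5-7: ill-formed.
(f) sonority 4-6: ill-formed.
(g) sonority 3-3: ill-formed.

d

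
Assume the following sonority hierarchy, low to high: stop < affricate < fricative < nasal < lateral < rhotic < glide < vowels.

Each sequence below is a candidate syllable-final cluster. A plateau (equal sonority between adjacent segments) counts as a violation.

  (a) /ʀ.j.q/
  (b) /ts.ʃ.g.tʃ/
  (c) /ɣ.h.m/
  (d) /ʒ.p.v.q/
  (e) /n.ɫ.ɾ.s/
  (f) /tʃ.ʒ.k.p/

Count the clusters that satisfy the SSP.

0

(a) /ʀ.j.q/: profile 6-7-1 — violates.
(b) /ts.ʃ.g.tʃ/: profile 2-3-1-2 — violates.
(c) /ɣ.h.m/: profile 3-3-4 — violates.
(d) /ʒ.p.v.q/: profile 3-1-3-1 — violates.
(e) /n.ɫ.ɾ.s/: profile 4-5-6-3 — violates.
(f) /tʃ.ʒ.k.p/: profile 2-3-1-1 — violates.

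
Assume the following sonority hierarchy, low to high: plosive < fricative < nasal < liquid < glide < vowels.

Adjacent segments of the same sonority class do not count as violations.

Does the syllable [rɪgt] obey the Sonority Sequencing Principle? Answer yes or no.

Onset: /r/ is a liquid (sonority 4); then the nucleus /ɪ/ (sonority 6).
Onset profile 4-6 — rises to the nucleus.
Coda: /g/ is a plosive (sonority 1), /t/ is a plosive (sonority 1).
Coda profile 6-1-1 — falls from the nucleus.

yes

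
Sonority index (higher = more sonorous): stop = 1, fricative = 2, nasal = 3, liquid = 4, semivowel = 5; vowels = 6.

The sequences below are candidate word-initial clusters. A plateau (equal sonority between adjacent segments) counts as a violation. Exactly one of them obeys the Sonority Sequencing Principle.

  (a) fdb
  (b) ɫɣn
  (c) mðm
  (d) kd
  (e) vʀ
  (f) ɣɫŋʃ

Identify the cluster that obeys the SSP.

e

(a) 2-1-1 → violates
(b) 4-2-3 → violates
(c) 3-2-3 → violates
(d) 1-1 → violates
(e) 2-4 → obeys
(f) 2-4-3-2 → violates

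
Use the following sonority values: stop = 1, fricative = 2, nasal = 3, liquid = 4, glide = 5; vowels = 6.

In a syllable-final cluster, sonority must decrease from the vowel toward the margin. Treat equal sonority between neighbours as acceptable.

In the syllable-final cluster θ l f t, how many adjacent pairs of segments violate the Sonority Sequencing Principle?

/θ/ — fricative, sonority 2.
/l/ — liquid, sonority 4.
/f/ — fricative, sonority 2.
/t/ — stop, sonority 1.
/θ/→/l/: 2→4 (does not fall) — violation.
/l/→/f/: 4→2 (falls) — ok.
/f/→/t/: 2→1 (falls) — ok.

1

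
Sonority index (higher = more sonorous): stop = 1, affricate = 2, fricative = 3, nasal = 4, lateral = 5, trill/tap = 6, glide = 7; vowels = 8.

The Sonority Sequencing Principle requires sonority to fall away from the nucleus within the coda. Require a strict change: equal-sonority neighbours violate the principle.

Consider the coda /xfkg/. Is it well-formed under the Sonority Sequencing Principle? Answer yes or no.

/x/ — fricative, sonority 3.
/f/ — fricative, sonority 3.
/k/ — stop, sonority 1.
/g/ — stop, sonority 1.
The profile is 3-3-1-1. Between /x/ (3) and /f/ (3) sonority does not fall, so the cluster violates the SSP.

no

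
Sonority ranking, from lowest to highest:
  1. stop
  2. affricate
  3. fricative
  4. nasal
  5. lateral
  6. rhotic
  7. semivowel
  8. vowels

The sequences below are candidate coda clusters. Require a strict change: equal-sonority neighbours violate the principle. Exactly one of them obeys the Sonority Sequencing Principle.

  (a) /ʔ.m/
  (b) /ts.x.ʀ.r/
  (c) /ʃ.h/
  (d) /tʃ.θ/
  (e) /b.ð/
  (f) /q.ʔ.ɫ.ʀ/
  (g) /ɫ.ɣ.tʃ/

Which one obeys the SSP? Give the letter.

g

(a) /ʔ.m/: profile 1-4 — violates.
(b) /ts.x.ʀ.r/: profile 2-3-6-6 — violates.
(c) /ʃ.h/: profile 3-3 — violates.
(d) /tʃ.θ/: profile 2-3 — violates.
(e) /b.ð/: profile 1-3 — violates.
(f) /q.ʔ.ɫ.ʀ/: profile 1-1-5-6 — violates.
(g) /ɫ.ɣ.tʃ/: profile 5-3-2 — obeys.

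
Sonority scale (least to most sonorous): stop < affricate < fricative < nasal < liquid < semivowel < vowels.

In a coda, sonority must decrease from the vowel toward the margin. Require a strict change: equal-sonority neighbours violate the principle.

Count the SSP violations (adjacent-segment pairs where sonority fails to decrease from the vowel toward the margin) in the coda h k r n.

1

/h/: fricative = 3.
/k/: stop = 1.
/r/: liquid = 5.
/n/: nasal = 4.
/h/→/k/: 3→1 (falls) — ok.
/k/→/r/: 1→5 (does not fall) — violation.
/r/→/n/: 5→4 (falls) — ok.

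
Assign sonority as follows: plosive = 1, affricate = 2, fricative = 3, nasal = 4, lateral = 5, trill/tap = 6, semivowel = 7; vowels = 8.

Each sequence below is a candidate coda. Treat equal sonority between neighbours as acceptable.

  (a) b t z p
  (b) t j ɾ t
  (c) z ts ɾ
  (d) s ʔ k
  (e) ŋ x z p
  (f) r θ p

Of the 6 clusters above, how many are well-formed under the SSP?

(a) sonority 1-1-3-1: ill-formed.
(b) sonority 1-7-6-1: ill-formed.
(c) sonority 3-2-6: ill-formed.
(d) sonority 3-1-1: well-formed.
(e) sonority 4-3-3-1: well-formed.
(f) sonority 6-3-1: well-formed.

3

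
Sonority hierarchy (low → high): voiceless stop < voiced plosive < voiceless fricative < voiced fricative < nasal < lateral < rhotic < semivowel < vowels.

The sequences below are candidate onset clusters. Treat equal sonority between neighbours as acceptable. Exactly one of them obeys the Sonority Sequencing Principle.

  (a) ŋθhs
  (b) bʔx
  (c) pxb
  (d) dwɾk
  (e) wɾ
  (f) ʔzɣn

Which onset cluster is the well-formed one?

f

(a) ŋθhs: profile 5-3-3-3 — violates.
(b) bʔx: profile 2-1-3 — violates.
(c) pxb: profile 1-3-2 — violates.
(d) dwɾk: profile 2-8-7-1 — violates.
(e) wɾ: profile 8-7 — violates.
(f) ʔzɣn: profile 1-4-4-5 — obeys.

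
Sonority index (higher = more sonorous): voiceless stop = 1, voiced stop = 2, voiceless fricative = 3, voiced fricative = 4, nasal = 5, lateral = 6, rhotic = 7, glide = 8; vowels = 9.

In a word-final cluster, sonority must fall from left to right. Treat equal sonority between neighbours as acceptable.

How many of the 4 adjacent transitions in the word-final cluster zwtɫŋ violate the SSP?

/z/: voiced fricative = 4.
/w/: glide = 8.
/t/: voiceless stop = 1.
/ɫ/: lateral = 6.
/ŋ/: nasal = 5.
/z/→/w/: 4→8 (does not fall) — violation.
/w/→/t/: 8→1 (falls) — ok.
/t/→/ɫ/: 1→6 (does not fall) — violation.
/ɫ/→/ŋ/: 6→5 (falls) — ok.

2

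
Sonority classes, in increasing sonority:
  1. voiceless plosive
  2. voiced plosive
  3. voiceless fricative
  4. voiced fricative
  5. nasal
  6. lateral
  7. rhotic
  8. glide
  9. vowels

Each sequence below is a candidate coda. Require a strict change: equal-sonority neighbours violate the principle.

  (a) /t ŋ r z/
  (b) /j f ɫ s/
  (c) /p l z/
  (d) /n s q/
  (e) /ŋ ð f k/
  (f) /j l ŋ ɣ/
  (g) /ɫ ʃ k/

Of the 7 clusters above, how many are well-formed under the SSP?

4

(a) 1-5-7-4 → violates
(b) 8-3-6-3 → violates
(c) 1-6-4 → violates
(d) 5-3-1 → obeys
(e) 5-4-3-1 → obeys
(f) 8-6-5-4 → obeys
(g) 6-3-1 → obeys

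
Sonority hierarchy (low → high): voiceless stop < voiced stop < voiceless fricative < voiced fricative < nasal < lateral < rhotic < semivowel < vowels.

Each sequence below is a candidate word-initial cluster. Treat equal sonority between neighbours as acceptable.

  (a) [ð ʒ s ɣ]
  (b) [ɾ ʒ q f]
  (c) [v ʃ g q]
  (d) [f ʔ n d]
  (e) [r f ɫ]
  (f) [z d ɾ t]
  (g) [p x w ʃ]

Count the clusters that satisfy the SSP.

(a) [ð ʒ s ɣ]: profile 4-4-3-4 — violates.
(b) [ɾ ʒ q f]: profile 7-4-1-3 — violates.
(c) [v ʃ g q]: profile 4-3-2-1 — violates.
(d) [f ʔ n d]: profile 3-1-5-2 — violates.
(e) [r f ɫ]: profile 7-3-6 — violates.
(f) [z d ɾ t]: profile 4-2-7-1 — violates.
(g) [p x w ʃ]: profile 1-3-8-3 — violates.

0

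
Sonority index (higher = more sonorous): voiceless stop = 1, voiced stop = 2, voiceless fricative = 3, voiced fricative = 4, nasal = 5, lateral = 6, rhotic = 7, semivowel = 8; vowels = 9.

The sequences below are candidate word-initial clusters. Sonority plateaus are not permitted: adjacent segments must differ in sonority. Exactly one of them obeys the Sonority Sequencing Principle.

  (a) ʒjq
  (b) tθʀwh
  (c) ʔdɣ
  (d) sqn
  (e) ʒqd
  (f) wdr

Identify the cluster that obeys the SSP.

(a) sonority 4-8-1: ill-formed.
(b) sonority 1-3-7-8-3: ill-formed.
(c) sonority 1-2-4: well-formed.
(d) sonority 3-1-5: ill-formed.
(e) sonority 4-1-2: ill-formed.
(f) sonority 8-2-7: ill-formed.

c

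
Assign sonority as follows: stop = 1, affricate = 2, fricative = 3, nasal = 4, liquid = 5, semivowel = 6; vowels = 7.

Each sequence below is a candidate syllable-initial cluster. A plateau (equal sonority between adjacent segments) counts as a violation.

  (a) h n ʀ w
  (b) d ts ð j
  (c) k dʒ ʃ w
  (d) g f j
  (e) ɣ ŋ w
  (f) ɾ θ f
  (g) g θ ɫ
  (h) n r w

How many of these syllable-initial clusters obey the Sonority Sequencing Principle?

(a) h n ʀ w: profile 3-4-5-6 — obeys.
(b) d ts ð j: profile 1-2-3-6 — obeys.
(c) k dʒ ʃ w: profile 1-2-3-6 — obeys.
(d) g f j: profile 1-3-6 — obeys.
(e) ɣ ŋ w: profile 3-4-6 — obeys.
(f) ɾ θ f: profile 5-3-3 — violates.
(g) g θ ɫ: profile 1-3-5 — obeys.
(h) n r w: profile 4-5-6 — obeys.

7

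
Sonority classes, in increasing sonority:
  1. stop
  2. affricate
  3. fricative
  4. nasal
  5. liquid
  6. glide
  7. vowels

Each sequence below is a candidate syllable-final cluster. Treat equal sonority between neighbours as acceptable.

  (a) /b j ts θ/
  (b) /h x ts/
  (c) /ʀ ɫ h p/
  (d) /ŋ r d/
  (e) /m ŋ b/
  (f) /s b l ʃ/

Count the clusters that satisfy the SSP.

3

(a) sonority 1-6-2-3: ill-formed.
(b) sonority 3-3-2: well-formed.
(c) sonority 5-5-3-1: well-formed.
(d) sonority 4-5-1: ill-formed.
(e) sonority 4-4-1: well-formed.
(f) sonority 3-1-5-3: ill-formed.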